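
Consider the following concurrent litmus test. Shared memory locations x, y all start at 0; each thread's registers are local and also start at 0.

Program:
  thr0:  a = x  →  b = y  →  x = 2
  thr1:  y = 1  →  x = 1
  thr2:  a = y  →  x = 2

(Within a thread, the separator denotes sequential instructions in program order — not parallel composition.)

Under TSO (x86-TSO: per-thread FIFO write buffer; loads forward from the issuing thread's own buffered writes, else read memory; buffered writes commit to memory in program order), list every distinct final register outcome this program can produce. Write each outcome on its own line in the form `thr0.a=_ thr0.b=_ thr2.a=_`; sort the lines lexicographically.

outcome vector order: (thr0.a,thr0.b,thr2.a)
|TSO outcomes| = 9

thr0.a=0 thr0.b=0 thr2.a=0
thr0.a=0 thr0.b=0 thr2.a=1
thr0.a=0 thr0.b=1 thr2.a=0
thr0.a=0 thr0.b=1 thr2.a=1
thr0.a=1 thr0.b=1 thr2.a=0
thr0.a=1 thr0.b=1 thr2.a=1
thr0.a=2 thr0.b=0 thr2.a=0
thr0.a=2 thr0.b=1 thr2.a=0
thr0.a=2 thr0.b=1 thr2.a=1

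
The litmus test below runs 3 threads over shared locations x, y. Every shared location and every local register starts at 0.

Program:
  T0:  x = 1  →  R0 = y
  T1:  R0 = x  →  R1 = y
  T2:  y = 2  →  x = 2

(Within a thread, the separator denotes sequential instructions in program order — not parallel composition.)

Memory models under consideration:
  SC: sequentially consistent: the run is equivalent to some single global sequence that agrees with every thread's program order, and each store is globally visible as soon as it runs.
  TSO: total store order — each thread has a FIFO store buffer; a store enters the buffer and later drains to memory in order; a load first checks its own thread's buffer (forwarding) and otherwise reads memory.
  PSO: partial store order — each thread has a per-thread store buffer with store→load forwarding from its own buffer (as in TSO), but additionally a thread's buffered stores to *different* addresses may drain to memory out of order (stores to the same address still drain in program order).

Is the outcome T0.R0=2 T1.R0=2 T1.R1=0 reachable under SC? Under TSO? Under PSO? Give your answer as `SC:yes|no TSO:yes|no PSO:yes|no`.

SC:no TSO:no PSO:yes

outcome vector order: (T0.R0,T1.R0,T1.R1)
SC (10): 0/0/0; 0/0/2; 0/1/0; 0/1/2; 0/2/2; 2/0/0; 2/0/2; 2/1/0; 2/1/2; 2/2/2
TSO (10): 0/0/0; 0/0/2; 0/1/0; 0/1/2; 0/2/2; 2/0/0; 2/0/2; 2/1/0; 2/1/2; 2/2/2
PSO (12): 0/0/0; 0/0/2; 0/1/0; 0/1/2; 0/2/0; 0/2/2; 2/0/0; 2/0/2; 2/1/0; 2/1/2; 2/2/0; 2/2/2
target 2/2/0 ∈ {PSO}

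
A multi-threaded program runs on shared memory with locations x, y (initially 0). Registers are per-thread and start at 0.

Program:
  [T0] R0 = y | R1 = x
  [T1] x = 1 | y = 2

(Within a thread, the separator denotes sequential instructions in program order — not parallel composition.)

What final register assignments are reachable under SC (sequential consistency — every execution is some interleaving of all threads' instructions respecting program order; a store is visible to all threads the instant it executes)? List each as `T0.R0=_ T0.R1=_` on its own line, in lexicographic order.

outcome vector order: (T0.R0,T0.R1)
|SC outcomes| = 3

T0.R0=0 T0.R1=0
T0.R0=0 T0.R1=1
T0.R0=2 T0.R1=1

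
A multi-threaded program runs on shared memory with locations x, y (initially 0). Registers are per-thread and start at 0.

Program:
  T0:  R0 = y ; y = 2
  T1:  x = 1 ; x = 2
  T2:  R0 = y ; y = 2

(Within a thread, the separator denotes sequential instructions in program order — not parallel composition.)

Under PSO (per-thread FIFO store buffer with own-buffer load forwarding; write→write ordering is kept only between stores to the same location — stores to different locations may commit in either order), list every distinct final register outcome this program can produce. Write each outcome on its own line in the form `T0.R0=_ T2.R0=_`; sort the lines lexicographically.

outcome vector order: (T0.R0,T2.R0)
|PSO outcomes| = 3

T0.R0=0 T2.R0=0
T0.R0=0 T2.R0=2
T0.R0=2 T2.R0=0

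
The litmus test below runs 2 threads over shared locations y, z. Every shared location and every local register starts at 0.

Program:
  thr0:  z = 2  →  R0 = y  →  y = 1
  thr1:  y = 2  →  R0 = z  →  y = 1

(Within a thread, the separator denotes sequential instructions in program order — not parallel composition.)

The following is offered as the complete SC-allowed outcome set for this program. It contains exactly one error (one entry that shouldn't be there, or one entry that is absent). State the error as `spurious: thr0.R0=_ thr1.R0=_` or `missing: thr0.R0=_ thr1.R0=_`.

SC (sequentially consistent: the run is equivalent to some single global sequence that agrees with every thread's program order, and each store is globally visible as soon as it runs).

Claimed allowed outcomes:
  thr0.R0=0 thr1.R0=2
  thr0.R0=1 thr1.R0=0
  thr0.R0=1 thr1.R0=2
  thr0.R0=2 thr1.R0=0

missing: thr0.R0=2 thr1.R0=2

outcome vector order: (thr0.R0,thr1.R0)
SC: 5 outcomes — {<0 2> <1 0> <1 2> <2 0> <2 2>}
SC∖claimed = {<2 2>}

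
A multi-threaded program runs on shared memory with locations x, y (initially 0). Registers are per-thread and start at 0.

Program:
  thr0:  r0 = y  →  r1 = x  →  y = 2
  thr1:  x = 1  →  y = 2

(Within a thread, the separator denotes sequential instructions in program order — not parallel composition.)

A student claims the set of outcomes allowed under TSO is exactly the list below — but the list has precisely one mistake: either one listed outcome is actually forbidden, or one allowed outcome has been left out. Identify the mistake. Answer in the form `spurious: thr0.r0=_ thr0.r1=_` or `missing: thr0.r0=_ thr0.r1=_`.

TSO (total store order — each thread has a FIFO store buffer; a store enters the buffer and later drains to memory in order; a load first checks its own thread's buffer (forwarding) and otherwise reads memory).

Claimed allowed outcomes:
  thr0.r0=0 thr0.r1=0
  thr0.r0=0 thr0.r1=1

missing: thr0.r0=2 thr0.r1=1

outcome vector order: (thr0.r0,thr0.r1)
[TSO] allowed = {0/0; 0/1; 2/1}
TSO∖claimed = {2/1}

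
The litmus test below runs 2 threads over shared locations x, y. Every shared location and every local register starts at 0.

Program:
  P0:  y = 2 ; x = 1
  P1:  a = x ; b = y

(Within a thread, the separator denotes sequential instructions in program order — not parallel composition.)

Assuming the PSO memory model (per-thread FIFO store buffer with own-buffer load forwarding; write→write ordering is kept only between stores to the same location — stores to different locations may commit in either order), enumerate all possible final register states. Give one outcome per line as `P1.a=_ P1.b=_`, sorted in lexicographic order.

outcome vector order: (P1.a,P1.b)
|PSO outcomes| = 4

P1.a=0 P1.b=0
P1.a=0 P1.b=2
P1.a=1 P1.b=0
P1.a=1 P1.b=2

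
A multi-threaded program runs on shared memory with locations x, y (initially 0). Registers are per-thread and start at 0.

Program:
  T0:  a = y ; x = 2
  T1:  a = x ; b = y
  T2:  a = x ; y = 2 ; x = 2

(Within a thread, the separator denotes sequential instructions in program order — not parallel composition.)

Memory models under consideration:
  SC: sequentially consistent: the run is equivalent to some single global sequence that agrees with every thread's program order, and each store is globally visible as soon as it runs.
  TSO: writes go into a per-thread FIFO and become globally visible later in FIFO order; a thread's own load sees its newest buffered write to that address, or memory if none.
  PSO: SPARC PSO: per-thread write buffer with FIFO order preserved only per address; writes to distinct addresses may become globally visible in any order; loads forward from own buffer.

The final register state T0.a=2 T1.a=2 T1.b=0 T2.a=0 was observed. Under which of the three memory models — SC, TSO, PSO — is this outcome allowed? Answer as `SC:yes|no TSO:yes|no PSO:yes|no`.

outcome vector order: (T0.a,T1.a,T1.b,T2.a)
[SC] allowed = {0/0/0/0, 0/0/0/2, 0/0/2/0, 0/0/2/2, 0/2/0/0, 0/2/0/2, 0/2/2/0, 0/2/2/2, 2/0/0/0, 2/0/2/0, 2/2/2/0}
[TSO] allowed = {0/0/0/0, 0/0/0/2, 0/0/2/0, 0/0/2/2, 0/2/0/0, 0/2/0/2, 0/2/2/0, 0/2/2/2, 2/0/0/0, 2/0/2/0, 2/2/2/0}
[PSO] allowed = {0/0/0/0, 0/0/0/2, 0/0/2/0, 0/0/2/2, 0/2/0/0, 0/2/0/2, 0/2/2/0, 0/2/2/2, 2/0/0/0, 2/0/2/0, 2/2/0/0, 2/2/2/0}
target 2/2/0/0 ∈ {PSO}

SC:no TSO:no PSO:yes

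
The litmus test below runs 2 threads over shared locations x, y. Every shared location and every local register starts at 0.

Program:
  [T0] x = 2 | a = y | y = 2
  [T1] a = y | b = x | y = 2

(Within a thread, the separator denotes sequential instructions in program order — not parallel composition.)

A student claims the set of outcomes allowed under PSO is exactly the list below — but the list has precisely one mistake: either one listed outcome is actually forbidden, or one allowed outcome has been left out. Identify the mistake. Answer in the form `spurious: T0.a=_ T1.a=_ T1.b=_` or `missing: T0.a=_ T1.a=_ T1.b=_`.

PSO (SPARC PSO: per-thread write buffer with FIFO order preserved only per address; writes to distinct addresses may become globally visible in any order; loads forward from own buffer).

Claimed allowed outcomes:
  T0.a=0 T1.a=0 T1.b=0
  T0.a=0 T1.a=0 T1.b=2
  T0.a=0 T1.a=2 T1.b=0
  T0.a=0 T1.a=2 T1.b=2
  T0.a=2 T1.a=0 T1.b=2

outcome vector order: (T0.a,T1.a,T1.b)
[PSO] allowed = {0/0/0 0/0/2 0/2/0 0/2/2 2/0/0 2/0/2}
PSO∖claimed = {2/0/0}

missing: T0.a=2 T1.a=0 T1.b=0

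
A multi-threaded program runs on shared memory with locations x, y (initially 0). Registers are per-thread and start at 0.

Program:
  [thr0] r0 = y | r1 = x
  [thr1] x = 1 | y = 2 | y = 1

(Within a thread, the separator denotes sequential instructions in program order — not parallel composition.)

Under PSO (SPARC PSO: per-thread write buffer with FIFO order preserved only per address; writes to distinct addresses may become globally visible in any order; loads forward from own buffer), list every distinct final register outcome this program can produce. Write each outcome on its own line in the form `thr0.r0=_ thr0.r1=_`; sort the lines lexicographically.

outcome vector order: (thr0.r0,thr0.r1)
|PSO outcomes| = 6

thr0.r0=0 thr0.r1=0
thr0.r0=0 thr0.r1=1
thr0.r0=1 thr0.r1=0
thr0.r0=1 thr0.r1=1
thr0.r0=2 thr0.r1=0
thr0.r0=2 thr0.r1=1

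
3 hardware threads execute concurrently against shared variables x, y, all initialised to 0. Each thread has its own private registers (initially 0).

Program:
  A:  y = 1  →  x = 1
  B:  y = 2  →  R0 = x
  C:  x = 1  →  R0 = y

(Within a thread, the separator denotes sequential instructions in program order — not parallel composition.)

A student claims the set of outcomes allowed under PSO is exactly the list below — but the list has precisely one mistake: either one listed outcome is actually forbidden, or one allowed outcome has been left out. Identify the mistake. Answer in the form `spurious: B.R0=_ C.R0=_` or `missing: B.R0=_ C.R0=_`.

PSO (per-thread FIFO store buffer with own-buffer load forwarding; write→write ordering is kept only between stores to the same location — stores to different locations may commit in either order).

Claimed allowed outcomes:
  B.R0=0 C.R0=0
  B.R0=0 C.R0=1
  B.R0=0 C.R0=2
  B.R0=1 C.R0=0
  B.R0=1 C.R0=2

missing: B.R0=1 C.R0=1

outcome vector order: (B.R0,C.R0)
[PSO] allowed = {0/0; 0/1; 0/2; 1/0; 1/1; 1/2}
PSO∖claimed = {1/1}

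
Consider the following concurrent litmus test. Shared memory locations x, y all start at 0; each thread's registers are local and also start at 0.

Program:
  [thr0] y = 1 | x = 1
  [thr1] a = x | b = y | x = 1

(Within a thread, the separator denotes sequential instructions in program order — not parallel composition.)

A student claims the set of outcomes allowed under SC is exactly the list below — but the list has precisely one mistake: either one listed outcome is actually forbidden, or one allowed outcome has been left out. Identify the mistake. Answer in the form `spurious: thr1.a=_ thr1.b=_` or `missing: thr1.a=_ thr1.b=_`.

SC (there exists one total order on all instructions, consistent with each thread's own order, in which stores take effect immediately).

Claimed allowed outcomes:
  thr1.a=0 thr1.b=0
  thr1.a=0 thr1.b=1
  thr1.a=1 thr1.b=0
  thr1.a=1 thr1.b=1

spurious: thr1.a=1 thr1.b=0

outcome vector order: (thr1.a,thr1.b)
under SC → 0/0; 0/1; 1/1
claimed∖SC = {1/0}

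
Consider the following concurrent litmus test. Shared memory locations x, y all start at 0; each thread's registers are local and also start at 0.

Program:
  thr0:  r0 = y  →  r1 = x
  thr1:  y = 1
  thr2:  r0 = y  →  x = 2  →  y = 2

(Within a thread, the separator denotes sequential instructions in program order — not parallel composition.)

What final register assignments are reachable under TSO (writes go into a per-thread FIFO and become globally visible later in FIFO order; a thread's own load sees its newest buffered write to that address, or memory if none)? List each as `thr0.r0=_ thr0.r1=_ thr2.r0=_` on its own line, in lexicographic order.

thr0.r0=0 thr0.r1=0 thr2.r0=0
thr0.r0=0 thr0.r1=0 thr2.r0=1
thr0.r0=0 thr0.r1=2 thr2.r0=0
thr0.r0=0 thr0.r1=2 thr2.r0=1
thr0.r0=1 thr0.r1=0 thr2.r0=0
thr0.r0=1 thr0.r1=0 thr2.r0=1
thr0.r0=1 thr0.r1=2 thr2.r0=0
thr0.r0=1 thr0.r1=2 thr2.r0=1
thr0.r0=2 thr0.r1=2 thr2.r0=0
thr0.r0=2 thr0.r1=2 thr2.r0=1

outcome vector order: (thr0.r0,thr0.r1,thr2.r0)
|TSO outcomes| = 10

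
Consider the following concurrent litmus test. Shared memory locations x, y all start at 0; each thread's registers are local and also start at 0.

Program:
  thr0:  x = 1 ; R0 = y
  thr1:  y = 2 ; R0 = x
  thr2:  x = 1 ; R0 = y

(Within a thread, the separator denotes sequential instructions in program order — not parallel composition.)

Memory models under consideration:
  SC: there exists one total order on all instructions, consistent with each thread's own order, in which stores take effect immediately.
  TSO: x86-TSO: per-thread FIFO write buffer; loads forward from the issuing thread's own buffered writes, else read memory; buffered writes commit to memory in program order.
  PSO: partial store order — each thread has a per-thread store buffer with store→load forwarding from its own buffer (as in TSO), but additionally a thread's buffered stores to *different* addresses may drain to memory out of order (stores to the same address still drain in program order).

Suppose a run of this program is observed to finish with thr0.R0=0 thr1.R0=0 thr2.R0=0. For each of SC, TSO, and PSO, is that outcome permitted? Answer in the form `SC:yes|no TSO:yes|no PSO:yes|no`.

outcome vector order: (thr0.R0,thr1.R0,thr2.R0)
under SC → (0,1,0), (0,1,2), (2,0,2), (2,1,0), (2,1,2)
under TSO → (0,0,0), (0,0,2), (0,1,0), (0,1,2), (2,0,0), (2,0,2), (2,1,0), (2,1,2)
under PSO → (0,0,0), (0,0,2), (0,1,0), (0,1,2), (2,0,0), (2,0,2), (2,1,0), (2,1,2)
target (0,0,0) ∈ {TSO,PSO}

SC:no TSO:yes PSO:yes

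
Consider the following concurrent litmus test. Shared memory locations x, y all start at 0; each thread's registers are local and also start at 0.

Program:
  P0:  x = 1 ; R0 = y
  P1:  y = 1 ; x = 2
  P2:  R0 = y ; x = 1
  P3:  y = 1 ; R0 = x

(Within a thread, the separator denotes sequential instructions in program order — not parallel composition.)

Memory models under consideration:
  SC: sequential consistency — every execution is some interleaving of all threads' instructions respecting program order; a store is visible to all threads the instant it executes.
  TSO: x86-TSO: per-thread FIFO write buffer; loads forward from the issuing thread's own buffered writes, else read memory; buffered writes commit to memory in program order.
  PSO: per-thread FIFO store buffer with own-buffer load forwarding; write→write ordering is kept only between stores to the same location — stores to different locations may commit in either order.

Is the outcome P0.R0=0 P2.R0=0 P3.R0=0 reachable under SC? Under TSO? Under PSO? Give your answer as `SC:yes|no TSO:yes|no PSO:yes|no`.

SC:no TSO:yes PSO:yes

outcome vector order: (P0.R0,P2.R0,P3.R0)
under SC → (0,0,1); (0,0,2); (0,1,1); (0,1,2); (1,0,0); (1,0,1); (1,0,2); (1,1,0); (1,1,1); (1,1,2)
under TSO → (0,0,0); (0,0,1); (0,0,2); (0,1,0); (0,1,1); (0,1,2); (1,0,0); (1,0,1); (1,0,2); (1,1,0); (1,1,1); (1,1,2)
under PSO → (0,0,0); (0,0,1); (0,0,2); (0,1,0); (0,1,1); (0,1,2); (1,0,0); (1,0,1); (1,0,2); (1,1,0); (1,1,1); (1,1,2)
target (0,0,0) ∈ {TSO,PSO}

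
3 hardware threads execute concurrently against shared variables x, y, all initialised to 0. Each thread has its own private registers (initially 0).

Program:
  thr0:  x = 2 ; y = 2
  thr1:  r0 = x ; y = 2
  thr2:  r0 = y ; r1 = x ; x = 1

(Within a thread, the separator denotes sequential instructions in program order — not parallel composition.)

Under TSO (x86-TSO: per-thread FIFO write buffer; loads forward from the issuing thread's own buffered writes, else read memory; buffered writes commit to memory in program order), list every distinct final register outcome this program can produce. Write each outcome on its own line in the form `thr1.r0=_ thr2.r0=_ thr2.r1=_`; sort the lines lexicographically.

outcome vector order: (thr1.r0,thr2.r0,thr2.r1)
|TSO outcomes| = 10

thr1.r0=0 thr2.r0=0 thr2.r1=0
thr1.r0=0 thr2.r0=0 thr2.r1=2
thr1.r0=0 thr2.r0=2 thr2.r1=0
thr1.r0=0 thr2.r0=2 thr2.r1=2
thr1.r0=1 thr2.r0=0 thr2.r1=0
thr1.r0=1 thr2.r0=0 thr2.r1=2
thr1.r0=1 thr2.r0=2 thr2.r1=2
thr1.r0=2 thr2.r0=0 thr2.r1=0
thr1.r0=2 thr2.r0=0 thr2.r1=2
thr1.r0=2 thr2.r0=2 thr2.r1=2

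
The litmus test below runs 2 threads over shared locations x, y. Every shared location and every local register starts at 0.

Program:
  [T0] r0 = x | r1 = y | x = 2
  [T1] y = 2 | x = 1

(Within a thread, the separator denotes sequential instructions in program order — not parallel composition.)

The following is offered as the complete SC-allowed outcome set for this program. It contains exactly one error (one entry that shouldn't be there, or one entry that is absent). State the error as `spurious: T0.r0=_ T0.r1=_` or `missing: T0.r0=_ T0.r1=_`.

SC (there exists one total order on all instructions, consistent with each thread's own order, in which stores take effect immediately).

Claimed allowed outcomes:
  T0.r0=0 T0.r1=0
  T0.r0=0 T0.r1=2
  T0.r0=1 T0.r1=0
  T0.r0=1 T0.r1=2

spurious: T0.r0=1 T0.r1=0

outcome vector order: (T0.r0,T0.r1)
SC: 3 outcomes — {00 02 12}
claimed∖SC = {10}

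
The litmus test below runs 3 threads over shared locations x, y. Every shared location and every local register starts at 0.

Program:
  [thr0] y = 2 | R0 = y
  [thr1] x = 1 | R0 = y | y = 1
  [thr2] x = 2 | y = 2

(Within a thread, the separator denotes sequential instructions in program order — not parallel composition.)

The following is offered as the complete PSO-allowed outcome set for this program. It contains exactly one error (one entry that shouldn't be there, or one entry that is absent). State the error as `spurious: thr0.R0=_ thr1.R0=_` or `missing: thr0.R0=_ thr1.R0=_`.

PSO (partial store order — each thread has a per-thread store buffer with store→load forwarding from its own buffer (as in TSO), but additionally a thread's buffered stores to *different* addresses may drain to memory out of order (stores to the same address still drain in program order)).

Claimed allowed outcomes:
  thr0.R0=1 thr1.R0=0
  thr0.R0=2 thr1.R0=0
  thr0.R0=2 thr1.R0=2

missing: thr0.R0=1 thr1.R0=2

outcome vector order: (thr0.R0,thr1.R0)
[PSO] allowed = {<1 0>, <1 2>, <2 0>, <2 2>}
PSO∖claimed = {<1 2>}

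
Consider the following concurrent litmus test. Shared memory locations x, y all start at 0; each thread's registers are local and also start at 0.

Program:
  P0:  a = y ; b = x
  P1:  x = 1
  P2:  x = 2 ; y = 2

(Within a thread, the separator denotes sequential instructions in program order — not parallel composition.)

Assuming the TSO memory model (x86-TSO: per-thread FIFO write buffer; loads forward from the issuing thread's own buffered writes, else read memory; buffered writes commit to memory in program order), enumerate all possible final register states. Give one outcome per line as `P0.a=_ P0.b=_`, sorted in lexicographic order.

P0.a=0 P0.b=0
P0.a=0 P0.b=1
P0.a=0 P0.b=2
P0.a=2 P0.b=1
P0.a=2 P0.b=2

outcome vector order: (P0.a,P0.b)
|TSO outcomes| = 5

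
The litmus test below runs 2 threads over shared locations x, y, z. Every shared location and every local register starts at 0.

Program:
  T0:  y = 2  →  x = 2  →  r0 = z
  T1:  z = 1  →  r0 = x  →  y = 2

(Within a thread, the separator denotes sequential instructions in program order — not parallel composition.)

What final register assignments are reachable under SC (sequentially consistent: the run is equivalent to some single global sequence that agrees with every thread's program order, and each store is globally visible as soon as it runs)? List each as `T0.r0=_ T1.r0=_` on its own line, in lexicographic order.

T0.r0=0 T1.r0=2
T0.r0=1 T1.r0=0
T0.r0=1 T1.r0=2

outcome vector order: (T0.r0,T1.r0)
|SC outcomes| = 3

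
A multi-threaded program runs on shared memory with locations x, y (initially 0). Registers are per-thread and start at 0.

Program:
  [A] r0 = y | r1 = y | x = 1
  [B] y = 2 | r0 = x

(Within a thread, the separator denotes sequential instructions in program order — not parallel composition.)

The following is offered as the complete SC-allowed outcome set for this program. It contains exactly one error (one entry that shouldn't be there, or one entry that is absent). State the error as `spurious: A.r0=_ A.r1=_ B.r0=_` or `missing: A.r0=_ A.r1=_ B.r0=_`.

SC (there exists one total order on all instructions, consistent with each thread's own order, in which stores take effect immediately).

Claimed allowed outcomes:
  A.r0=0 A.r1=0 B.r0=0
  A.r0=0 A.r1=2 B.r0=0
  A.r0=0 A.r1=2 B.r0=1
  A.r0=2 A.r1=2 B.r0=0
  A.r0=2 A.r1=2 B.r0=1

outcome vector order: (A.r0,A.r1,B.r0)
SC (6): <0 0 0>; <0 0 1>; <0 2 0>; <0 2 1>; <2 2 0>; <2 2 1>
SC∖claimed = {<0 0 1>}

missing: A.r0=0 A.r1=0 B.r0=1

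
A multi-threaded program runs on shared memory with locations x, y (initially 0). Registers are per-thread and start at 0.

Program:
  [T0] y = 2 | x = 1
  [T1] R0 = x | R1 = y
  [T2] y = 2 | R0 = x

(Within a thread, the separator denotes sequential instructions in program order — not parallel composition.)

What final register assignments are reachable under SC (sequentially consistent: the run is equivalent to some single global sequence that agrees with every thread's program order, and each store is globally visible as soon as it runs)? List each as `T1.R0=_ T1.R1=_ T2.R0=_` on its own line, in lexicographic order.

outcome vector order: (T1.R0,T1.R1,T2.R0)
|SC outcomes| = 6

T1.R0=0 T1.R1=0 T2.R0=0
T1.R0=0 T1.R1=0 T2.R0=1
T1.R0=0 T1.R1=2 T2.R0=0
T1.R0=0 T1.R1=2 T2.R0=1
T1.R0=1 T1.R1=2 T2.R0=0
T1.R0=1 T1.R1=2 T2.R0=1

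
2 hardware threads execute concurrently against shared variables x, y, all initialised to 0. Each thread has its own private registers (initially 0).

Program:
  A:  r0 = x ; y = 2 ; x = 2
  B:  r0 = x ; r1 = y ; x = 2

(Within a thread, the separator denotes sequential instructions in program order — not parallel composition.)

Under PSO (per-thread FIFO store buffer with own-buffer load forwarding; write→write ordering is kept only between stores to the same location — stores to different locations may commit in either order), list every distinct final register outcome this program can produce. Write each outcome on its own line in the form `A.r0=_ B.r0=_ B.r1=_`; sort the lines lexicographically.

A.r0=0 B.r0=0 B.r1=0
A.r0=0 B.r0=0 B.r1=2
A.r0=0 B.r0=2 B.r1=0
A.r0=0 B.r0=2 B.r1=2
A.r0=2 B.r0=0 B.r1=0

outcome vector order: (A.r0,B.r0,B.r1)
|PSO outcomes| = 5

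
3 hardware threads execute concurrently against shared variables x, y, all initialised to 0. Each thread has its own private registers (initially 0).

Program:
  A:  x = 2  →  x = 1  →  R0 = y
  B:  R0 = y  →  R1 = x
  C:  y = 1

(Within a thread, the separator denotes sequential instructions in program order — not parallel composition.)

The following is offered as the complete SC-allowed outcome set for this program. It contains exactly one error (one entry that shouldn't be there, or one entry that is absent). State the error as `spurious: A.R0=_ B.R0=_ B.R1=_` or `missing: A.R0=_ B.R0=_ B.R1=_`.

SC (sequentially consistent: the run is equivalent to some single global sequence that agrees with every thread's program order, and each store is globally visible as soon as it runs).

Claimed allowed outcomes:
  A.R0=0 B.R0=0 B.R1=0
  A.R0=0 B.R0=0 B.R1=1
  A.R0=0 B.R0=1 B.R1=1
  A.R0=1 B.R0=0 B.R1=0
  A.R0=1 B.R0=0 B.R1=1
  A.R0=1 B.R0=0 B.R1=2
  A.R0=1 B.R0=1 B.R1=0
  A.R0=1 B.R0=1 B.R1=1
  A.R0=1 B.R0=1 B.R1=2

missing: A.R0=0 B.R0=0 B.R1=2

outcome vector order: (A.R0,B.R0,B.R1)
SC: 10 outcomes — {(0,0,0) (0,0,1) (0,0,2) (0,1,1) (1,0,0) (1,0,1) (1,0,2) (1,1,0) (1,1,1) (1,1,2)}
SC∖claimed = {(0,0,2)}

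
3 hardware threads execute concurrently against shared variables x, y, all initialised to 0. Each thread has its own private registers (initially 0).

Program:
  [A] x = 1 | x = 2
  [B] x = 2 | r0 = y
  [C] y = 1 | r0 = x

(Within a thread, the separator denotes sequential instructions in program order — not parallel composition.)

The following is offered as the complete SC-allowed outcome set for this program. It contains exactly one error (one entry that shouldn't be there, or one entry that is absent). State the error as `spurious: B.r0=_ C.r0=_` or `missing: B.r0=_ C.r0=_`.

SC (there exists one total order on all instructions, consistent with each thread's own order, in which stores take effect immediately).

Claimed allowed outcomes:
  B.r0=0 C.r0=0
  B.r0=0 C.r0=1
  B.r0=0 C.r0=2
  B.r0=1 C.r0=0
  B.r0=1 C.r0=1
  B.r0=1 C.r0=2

outcome vector order: (B.r0,C.r0)
[SC] allowed = {0/1; 0/2; 1/0; 1/1; 1/2}
claimed∖SC = {0/0}

spurious: B.r0=0 C.r0=0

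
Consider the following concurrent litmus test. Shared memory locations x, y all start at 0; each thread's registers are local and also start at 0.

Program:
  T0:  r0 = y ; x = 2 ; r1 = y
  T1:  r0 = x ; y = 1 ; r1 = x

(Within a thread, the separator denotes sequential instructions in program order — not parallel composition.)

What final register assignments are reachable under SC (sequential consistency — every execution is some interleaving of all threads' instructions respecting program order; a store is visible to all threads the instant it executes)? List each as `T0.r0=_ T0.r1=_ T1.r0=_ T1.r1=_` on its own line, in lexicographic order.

outcome vector order: (T0.r0,T0.r1,T1.r0,T1.r1)
|SC outcomes| = 7

T0.r0=0 T0.r1=0 T1.r0=0 T1.r1=2
T0.r0=0 T0.r1=0 T1.r0=2 T1.r1=2
T0.r0=0 T0.r1=1 T1.r0=0 T1.r1=0
T0.r0=0 T0.r1=1 T1.r0=0 T1.r1=2
T0.r0=0 T0.r1=1 T1.r0=2 T1.r1=2
T0.r0=1 T0.r1=1 T1.r0=0 T1.r1=0
T0.r0=1 T0.r1=1 T1.r0=0 T1.r1=2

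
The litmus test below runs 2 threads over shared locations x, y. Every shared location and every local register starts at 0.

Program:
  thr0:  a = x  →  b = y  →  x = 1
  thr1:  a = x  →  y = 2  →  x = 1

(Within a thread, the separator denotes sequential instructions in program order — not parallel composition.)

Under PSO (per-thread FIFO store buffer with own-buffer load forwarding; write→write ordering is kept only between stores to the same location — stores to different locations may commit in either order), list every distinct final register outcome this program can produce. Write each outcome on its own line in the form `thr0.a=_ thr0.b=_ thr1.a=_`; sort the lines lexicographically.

thr0.a=0 thr0.b=0 thr1.a=0
thr0.a=0 thr0.b=0 thr1.a=1
thr0.a=0 thr0.b=2 thr1.a=0
thr0.a=1 thr0.b=0 thr1.a=0
thr0.a=1 thr0.b=2 thr1.a=0

outcome vector order: (thr0.a,thr0.b,thr1.a)
|PSO outcomes| = 5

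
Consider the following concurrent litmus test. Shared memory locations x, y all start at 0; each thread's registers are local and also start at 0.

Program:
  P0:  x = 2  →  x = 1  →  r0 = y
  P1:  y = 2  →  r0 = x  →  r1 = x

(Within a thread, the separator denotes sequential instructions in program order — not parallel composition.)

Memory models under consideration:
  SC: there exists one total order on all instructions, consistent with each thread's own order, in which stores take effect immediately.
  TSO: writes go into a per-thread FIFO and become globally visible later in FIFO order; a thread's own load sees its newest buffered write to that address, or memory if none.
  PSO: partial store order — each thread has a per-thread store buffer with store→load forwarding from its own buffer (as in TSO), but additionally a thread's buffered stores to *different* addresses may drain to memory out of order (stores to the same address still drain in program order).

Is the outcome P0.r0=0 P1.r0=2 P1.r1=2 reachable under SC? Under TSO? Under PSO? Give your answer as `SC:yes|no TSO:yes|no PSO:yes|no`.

outcome vector order: (P0.r0,P1.r0,P1.r1)
under SC → 0/1/1 2/0/0 2/0/1 2/0/2 2/1/1 2/2/1 2/2/2
under TSO → 0/0/0 0/0/1 0/0/2 0/1/1 0/2/1 0/2/2 2/0/0 2/0/1 2/0/2 2/1/1 2/2/1 2/2/2
under PSO → 0/0/0 0/0/1 0/0/2 0/1/1 0/2/1 0/2/2 2/0/0 2/0/1 2/0/2 2/1/1 2/2/1 2/2/2
target 0/2/2 ∈ {TSO,PSO}

SC:no TSO:yes PSO:yes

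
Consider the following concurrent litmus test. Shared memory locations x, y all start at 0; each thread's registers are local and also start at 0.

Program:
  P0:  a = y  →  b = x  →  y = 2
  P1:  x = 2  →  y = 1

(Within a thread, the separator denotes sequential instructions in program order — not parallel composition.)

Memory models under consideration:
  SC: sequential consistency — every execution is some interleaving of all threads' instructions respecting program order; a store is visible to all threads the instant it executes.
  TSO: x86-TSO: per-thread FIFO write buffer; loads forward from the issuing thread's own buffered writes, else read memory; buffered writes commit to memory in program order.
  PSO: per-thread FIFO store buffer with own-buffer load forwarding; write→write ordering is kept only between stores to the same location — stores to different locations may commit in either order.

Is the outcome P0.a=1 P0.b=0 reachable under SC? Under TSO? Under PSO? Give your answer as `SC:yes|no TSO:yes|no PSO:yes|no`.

outcome vector order: (P0.a,P0.b)
SC: 3 outcomes — {00; 02; 12}
TSO: 3 outcomes — {00; 02; 12}
PSO: 4 outcomes — {00; 02; 10; 12}
target 10 ∈ {PSO}

SC:no TSO:no PSO:yes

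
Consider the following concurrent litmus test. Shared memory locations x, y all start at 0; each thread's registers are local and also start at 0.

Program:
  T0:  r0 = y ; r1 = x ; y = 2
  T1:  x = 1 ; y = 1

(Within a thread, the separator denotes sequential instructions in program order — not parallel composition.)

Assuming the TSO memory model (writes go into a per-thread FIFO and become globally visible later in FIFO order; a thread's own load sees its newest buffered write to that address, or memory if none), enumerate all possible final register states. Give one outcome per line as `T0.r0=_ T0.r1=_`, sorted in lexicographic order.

outcome vector order: (T0.r0,T0.r1)
|TSO outcomes| = 3

T0.r0=0 T0.r1=0
T0.r0=0 T0.r1=1
T0.r0=1 T0.r1=1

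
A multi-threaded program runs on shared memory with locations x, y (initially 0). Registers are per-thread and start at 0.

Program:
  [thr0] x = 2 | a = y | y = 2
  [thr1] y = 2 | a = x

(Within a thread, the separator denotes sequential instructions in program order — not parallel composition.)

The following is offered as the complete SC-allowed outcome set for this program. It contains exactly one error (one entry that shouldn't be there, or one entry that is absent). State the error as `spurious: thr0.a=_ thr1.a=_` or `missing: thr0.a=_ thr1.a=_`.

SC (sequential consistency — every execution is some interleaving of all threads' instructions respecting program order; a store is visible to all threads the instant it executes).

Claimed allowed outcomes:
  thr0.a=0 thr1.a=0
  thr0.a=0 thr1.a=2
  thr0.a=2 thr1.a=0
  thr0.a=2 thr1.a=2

spurious: thr0.a=0 thr1.a=0

outcome vector order: (thr0.a,thr1.a)
SC: 3 outcomes — {0/2, 2/0, 2/2}
claimed∖SC = {0/0}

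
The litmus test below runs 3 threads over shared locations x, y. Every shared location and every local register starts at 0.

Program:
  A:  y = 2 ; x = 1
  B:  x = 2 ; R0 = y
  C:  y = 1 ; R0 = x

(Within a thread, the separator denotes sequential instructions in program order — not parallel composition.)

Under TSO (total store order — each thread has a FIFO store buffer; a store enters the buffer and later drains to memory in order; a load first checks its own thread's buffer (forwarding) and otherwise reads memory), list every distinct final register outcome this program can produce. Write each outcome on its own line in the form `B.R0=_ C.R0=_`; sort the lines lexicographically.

B.R0=0 C.R0=0
B.R0=0 C.R0=1
B.R0=0 C.R0=2
B.R0=1 C.R0=0
B.R0=1 C.R0=1
B.R0=1 C.R0=2
B.R0=2 C.R0=0
B.R0=2 C.R0=1
B.R0=2 C.R0=2

outcome vector order: (B.R0,C.R0)
|TSO outcomes| = 9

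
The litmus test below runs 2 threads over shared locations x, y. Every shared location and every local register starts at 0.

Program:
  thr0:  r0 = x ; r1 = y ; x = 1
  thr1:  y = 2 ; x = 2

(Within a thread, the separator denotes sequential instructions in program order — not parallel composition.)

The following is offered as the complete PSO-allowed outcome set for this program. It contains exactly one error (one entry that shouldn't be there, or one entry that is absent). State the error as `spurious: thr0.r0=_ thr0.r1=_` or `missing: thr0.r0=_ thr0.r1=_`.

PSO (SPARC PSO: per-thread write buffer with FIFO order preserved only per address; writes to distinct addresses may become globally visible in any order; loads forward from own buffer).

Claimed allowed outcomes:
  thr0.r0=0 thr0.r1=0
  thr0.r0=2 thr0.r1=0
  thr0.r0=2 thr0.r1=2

outcome vector order: (thr0.r0,thr0.r1)
PSO: 4 outcomes — {<0 0> <0 2> <2 0> <2 2>}
PSO∖claimed = {<0 2>}

missing: thr0.r0=0 thr0.r1=2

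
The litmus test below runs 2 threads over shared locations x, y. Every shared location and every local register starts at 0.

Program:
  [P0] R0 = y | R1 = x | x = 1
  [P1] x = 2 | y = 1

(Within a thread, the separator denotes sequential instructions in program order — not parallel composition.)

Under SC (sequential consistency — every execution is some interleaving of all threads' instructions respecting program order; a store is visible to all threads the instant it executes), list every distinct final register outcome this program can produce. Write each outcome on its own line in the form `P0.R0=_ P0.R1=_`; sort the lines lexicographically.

outcome vector order: (P0.R0,P0.R1)
|SC outcomes| = 3

P0.R0=0 P0.R1=0
P0.R0=0 P0.R1=2
P0.R0=1 P0.R1=2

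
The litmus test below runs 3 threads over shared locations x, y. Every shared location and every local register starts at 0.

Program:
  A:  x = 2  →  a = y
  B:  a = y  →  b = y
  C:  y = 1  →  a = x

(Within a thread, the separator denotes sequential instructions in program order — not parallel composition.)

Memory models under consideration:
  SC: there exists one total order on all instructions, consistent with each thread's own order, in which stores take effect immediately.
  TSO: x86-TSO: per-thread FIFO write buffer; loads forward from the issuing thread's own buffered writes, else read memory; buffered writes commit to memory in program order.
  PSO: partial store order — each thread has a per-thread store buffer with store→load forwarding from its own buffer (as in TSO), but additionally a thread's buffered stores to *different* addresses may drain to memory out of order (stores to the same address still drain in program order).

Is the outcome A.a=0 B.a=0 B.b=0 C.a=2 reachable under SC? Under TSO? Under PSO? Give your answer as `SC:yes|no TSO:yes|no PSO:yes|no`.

outcome vector order: (A.a,B.a,B.b,C.a)
under SC → <0 0 0 2>, <0 0 1 2>, <0 1 1 2>, <1 0 0 0>, <1 0 0 2>, <1 0 1 0>, <1 0 1 2>, <1 1 1 0>, <1 1 1 2>
under TSO → <0 0 0 0>, <0 0 0 2>, <0 0 1 0>, <0 0 1 2>, <0 1 1 0>, <0 1 1 2>, <1 0 0 0>, <1 0 0 2>, <1 0 1 0>, <1 0 1 2>, <1 1 1 0>, <1 1 1 2>
under PSO → <0 0 0 0>, <0 0 0 2>, <0 0 1 0>, <0 0 1 2>, <0 1 1 0>, <0 1 1 2>, <1 0 0 0>, <1 0 0 2>, <1 0 1 0>, <1 0 1 2>, <1 1 1 0>, <1 1 1 2>
target <0 0 0 2> ∈ {SC,TSO,PSO}

SC:yes TSO:yes PSO:yes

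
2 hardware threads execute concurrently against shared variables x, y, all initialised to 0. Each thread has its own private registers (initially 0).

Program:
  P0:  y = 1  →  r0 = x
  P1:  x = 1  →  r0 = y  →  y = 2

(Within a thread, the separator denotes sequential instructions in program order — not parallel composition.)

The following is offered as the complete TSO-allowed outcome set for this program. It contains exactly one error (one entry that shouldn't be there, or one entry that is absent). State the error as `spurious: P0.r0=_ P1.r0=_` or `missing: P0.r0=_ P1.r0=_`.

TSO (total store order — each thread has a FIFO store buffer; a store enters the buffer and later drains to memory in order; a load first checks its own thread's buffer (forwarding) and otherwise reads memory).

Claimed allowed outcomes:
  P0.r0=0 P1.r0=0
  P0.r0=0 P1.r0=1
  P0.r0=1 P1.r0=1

missing: P0.r0=1 P1.r0=0

outcome vector order: (P0.r0,P1.r0)
under TSO → 00; 01; 10; 11
TSO∖claimed = {10}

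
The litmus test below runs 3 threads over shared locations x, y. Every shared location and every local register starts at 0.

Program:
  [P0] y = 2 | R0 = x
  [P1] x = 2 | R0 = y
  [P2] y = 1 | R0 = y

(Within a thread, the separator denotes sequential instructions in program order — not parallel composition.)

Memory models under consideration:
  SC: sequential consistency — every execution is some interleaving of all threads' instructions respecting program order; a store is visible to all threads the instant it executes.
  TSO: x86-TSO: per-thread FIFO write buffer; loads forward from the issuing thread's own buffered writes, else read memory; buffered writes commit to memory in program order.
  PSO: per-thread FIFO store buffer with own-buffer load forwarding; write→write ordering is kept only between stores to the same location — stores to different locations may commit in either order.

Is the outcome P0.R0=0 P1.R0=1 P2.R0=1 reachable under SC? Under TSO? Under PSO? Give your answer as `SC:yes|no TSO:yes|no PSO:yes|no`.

outcome vector order: (P0.R0,P1.R0,P2.R0)
SC (9): (0,1,1), (0,2,1), (0,2,2), (2,0,1), (2,0,2), (2,1,1), (2,1,2), (2,2,1), (2,2,2)
TSO (12): (0,0,1), (0,0,2), (0,1,1), (0,1,2), (0,2,1), (0,2,2), (2,0,1), (2,0,2), (2,1,1), (2,1,2), (2,2,1), (2,2,2)
PSO (12): (0,0,1), (0,0,2), (0,1,1), (0,1,2), (0,2,1), (0,2,2), (2,0,1), (2,0,2), (2,1,1), (2,1,2), (2,2,1), (2,2,2)
target (0,1,1) ∈ {SC,TSO,PSO}

SC:yes TSO:yes PSO:yes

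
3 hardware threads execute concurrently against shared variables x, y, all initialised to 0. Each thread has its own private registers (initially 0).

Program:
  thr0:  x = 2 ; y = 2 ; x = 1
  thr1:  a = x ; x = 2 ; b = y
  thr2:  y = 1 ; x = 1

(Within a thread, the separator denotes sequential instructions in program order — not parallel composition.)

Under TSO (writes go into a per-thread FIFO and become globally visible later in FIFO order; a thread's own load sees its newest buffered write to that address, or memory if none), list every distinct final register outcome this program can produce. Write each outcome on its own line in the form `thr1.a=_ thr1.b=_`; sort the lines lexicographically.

outcome vector order: (thr1.a,thr1.b)
|TSO outcomes| = 8

thr1.a=0 thr1.b=0
thr1.a=0 thr1.b=1
thr1.a=0 thr1.b=2
thr1.a=1 thr1.b=1
thr1.a=1 thr1.b=2
thr1.a=2 thr1.b=0
thr1.a=2 thr1.b=1
thr1.a=2 thr1.b=2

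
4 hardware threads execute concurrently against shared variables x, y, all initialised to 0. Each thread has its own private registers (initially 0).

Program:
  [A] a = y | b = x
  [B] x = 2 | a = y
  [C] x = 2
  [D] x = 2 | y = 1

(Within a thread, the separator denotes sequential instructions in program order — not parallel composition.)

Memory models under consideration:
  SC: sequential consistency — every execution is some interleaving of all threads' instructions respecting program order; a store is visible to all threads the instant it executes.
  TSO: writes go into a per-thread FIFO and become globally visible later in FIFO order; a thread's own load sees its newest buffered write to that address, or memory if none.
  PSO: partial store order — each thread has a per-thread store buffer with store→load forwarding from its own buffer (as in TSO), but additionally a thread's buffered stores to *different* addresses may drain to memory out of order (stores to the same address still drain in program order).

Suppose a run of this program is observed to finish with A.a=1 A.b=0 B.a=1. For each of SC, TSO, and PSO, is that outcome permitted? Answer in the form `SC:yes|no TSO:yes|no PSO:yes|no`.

outcome vector order: (A.a,A.b,B.a)
under SC → (0,0,0), (0,0,1), (0,2,0), (0,2,1), (1,2,0), (1,2,1)
under TSO → (0,0,0), (0,0,1), (0,2,0), (0,2,1), (1,2,0), (1,2,1)
under PSO → (0,0,0), (0,0,1), (0,2,0), (0,2,1), (1,0,0), (1,0,1), (1,2,0), (1,2,1)
target (1,0,1) ∈ {PSO}

SC:no TSO:no PSO:yes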